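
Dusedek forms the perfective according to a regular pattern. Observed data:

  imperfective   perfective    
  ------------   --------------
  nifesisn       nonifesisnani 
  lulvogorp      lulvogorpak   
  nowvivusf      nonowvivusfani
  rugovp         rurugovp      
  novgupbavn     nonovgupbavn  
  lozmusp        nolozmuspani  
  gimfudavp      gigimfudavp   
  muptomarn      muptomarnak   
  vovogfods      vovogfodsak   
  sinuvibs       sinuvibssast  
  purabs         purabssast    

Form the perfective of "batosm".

nobatosmani

novgupbavn and nifesisn both end in -n yet inflect differently (nonovgupbavn, nonifesisnani), so the final letter is not what conditions the rule; the second-to-last letter is.
"batosm" has second-to-last letter 's'. The stems whose second-to-last letter is 's' (nowvivusf → nonowvivusfani, nifesisn → nonifesisnani, lozmusp → nolozmuspani) add no- … -ani around the stem.
So batosm → nobatosmani.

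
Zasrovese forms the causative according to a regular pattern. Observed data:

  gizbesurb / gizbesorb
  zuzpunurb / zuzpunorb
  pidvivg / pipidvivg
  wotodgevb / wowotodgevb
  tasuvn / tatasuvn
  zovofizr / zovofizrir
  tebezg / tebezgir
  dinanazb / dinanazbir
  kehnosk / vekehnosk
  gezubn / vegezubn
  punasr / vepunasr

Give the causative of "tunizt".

gizbesurb and wotodgevb both end in -b yet inflect differently (gizbesorb, wowotodgevb), so the final letter is not what conditions the rule; the second-to-last letter is.
"tunizt" has second-to-last letter 'z'. The stems whose second-to-last letter is 'z' (zovofizr → zovofizrir, tebezg → tebezgir, dinanazb → dinanazbir) add -ir.
So tunizt → tuniztir.

tuniztir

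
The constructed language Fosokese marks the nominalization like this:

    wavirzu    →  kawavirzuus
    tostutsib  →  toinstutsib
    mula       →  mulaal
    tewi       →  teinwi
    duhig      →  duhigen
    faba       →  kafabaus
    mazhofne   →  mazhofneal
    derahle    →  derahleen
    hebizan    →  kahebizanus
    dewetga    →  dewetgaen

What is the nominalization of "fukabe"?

"fukabe" begins with f-. The one such stem in the data (faba → kafabaus) adds ka- … -us around the stem, so the same rule applies.
So fukabe → kafukabeus.

kafukabeus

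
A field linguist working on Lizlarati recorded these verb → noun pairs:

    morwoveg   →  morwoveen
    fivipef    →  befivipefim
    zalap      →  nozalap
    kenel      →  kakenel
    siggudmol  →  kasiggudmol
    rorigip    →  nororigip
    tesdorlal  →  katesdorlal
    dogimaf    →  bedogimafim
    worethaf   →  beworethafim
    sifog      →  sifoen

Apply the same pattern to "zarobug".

kenel and morwoveg both have last vowel 'e' yet inflect differently (kakenel, morwoveen), so the last vowel is not what conditions the rule; the final letter is.
"zarobug" ends in -g. The stems ending in -g (morwoveg → morwoveen, sifog → sifoen) drop the final letter and add -en.
So zarobug → zarobuen.

zarobuen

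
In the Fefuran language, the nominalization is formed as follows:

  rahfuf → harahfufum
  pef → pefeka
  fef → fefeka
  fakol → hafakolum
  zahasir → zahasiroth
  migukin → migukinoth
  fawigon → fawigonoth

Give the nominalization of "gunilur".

guniluroth

pef and rahfuf both end in -f yet inflect differently (pefeka, harahfufum), so the final letter is not what conditions the rule; the number of vowels is.
"gunilur" has 3 vowels. The stems with 3 vowels (zahasir → zahasiroth, migukin → migukinoth, fawigon → fawigonoth) add -oth.
So gunilur → guniluroth.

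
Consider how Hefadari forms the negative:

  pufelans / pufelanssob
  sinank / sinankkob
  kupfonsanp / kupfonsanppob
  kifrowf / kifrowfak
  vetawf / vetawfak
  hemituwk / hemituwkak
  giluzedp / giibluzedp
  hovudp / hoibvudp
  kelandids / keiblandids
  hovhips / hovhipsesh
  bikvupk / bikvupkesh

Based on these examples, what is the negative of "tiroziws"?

tiroziwsak

sinank and hemituwk both end in -k yet inflect differently (sinankkob, hemituwkak), so the final letter is not what conditions the rule; the second-to-last letter is.
"tiroziws" has second-to-last letter 'w'. The stems whose second-to-last letter is 'w' (kifrowf → kifrowfak, vetawf → vetawfak, hemituwk → hemituwkak) add -ak.
The other patterns: stems whose second-to-last letter is 'n' double the final consonant and add -ob; stems whose second-to-last letter is 'd' insert -ib- after the first vowel; stems whose second-to-last letter is 'p' add -esh.
So tiroziws → tiroziwsak.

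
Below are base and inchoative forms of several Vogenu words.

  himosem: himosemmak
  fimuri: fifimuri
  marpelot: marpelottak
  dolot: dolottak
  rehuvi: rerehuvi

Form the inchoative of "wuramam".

wuramammak

"wuramam" ends in a consonant. The stems ending in a consonant (marpelot → marpelottak, dolot → dolottak, himosem → himosemmak) double the final consonant and add -ak.
So wuramam → wuramammak.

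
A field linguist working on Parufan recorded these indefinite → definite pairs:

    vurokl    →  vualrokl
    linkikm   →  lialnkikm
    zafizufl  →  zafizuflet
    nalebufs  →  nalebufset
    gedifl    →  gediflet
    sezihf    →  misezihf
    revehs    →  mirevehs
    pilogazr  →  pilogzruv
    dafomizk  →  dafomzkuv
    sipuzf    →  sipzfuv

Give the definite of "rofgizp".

vurokl and zafizufl both end in -l yet inflect differently (vualrokl, zafizuflet), so the final letter is not what conditions the rule; the second-to-last letter is.
"rofgizp" has second-to-last letter 'z'. The stems whose second-to-last letter is 'z' (pilogazr → pilogzruv, dafomizk → dafomzkuv, sipuzf → sipzfuv) delete the last vowel and add -uv.
The other patterns: stems whose second-to-last letter is 'k' insert -al- after the first vowel; stems whose second-to-last letter is 'f' add -et; stems whose second-to-last letter is 'h' add the prefix mi-.
So rofgizp → rofgzpuv.

rofgzpuv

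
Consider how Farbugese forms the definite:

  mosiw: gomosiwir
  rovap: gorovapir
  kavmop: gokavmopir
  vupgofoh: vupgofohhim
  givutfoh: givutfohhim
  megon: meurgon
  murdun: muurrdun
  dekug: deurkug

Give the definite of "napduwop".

"napduwop" ends in -p. The stems ending in -p (rovap → gorovapir, kavmop → gokavmopir) add go- … -ir around the stem.
So napduwop → gonapduwopir.

gonapduwopir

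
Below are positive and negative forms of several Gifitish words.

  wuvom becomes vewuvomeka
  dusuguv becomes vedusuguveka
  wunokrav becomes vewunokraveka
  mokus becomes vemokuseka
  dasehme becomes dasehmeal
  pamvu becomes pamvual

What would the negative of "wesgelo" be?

"wesgelo" ends in a vowel. The stems ending in a vowel (dasehme → dasehmeal, pamvu → pamvual) add -al.
The other pattern: stems ending in a consonant add ve- … -eka around the stem.
So wesgelo → wesgeloal.

wesgeloal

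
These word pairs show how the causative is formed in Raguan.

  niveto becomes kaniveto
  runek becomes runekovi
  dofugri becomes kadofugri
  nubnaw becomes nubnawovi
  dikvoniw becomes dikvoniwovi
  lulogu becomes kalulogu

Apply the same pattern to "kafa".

dofugri and dikvoniw both have last vowel 'i' yet inflect differently (kadofugri, dikvoniwovi), so the last vowel is not what conditions the rule; whether the stem ends in a vowel or a consonant is.
"kafa" ends in a vowel. The stems ending in a vowel (dofugri → kadofugri, lulogu → kalulogu, niveto → kaniveto) add the prefix ka-.
So kafa → kakafa.

kakafa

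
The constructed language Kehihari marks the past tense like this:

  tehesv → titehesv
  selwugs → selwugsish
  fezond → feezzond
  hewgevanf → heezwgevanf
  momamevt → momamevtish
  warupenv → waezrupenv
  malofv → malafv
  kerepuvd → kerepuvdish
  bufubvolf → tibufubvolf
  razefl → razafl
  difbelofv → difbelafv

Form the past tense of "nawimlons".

naezwimlons

difbelofv and warupenv both end in -v yet inflect differently (difbelafv, waezrupenv), so the final letter is not what conditions the rule; the second-to-last letter is.
"nawimlons" has second-to-last letter 'n'. The stems whose second-to-last letter is 'n' (fezond → feezzond, warupenv → waezrupenv, hewgevanf → heezwgevanf) insert -ez- after the first vowel.
The other patterns: stems whose second-to-last letter is 'f' change the last vowel to 'a'; stems whose second-to-last letter is 'g' or 'v' add -ish; stems whose second-to-last letter is 'l' or 's' add the prefix ti-.
So nawimlons → naezwimlons.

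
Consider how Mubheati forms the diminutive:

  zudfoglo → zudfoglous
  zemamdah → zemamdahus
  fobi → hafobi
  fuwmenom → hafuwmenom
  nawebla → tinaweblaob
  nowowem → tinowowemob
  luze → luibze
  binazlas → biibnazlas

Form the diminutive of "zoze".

fuwmenom and nowowem both end in -m yet inflect differently (hafuwmenom, tinowowemob), so the final letter is not what conditions the rule; the first letter is.
"zoze" begins with z-. The stems beginning with z- (zudfoglo → zudfoglous, zemamdah → zemamdahus) add -us.
The other patterns: stems beginning with f- add the prefix ha-; stems beginning with n- add ti- … -ob around the stem; stems beginning with b- or l- insert -ib- after the first vowel.
So zoze → zozeus.

zozeus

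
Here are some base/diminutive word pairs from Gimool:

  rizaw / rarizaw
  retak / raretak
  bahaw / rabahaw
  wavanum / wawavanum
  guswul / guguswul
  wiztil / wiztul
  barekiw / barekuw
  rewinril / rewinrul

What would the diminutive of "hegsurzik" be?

hegsurzuk

guswul and wiztil both end in -l yet inflect differently (guguswul, wiztul), so the final letter is not what conditions the rule; the last vowel is.
"hegsurzik" has last vowel 'i'. The stems whose last vowel is 'i' (wiztil → wiztul, barekiw → barekuw, rewinril → rewinrul) change the last vowel to 'u'.
So hegsurzik → hegsurzuk.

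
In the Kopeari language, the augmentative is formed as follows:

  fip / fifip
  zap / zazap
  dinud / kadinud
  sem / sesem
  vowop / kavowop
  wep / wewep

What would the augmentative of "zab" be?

zazab

fip and vowop both end in -p yet inflect differently (fifip, kavowop), so the final letter is not what conditions the rule; the number of vowels is.
"zab" has 1 vowel. The stems with 1 vowel (fip → fifip, zap → zazap, sem → sesem) repeat the first consonant+vowel as a prefix.
The other pattern: stems with 2 vowels add the prefix ka-.
So zab → zazab.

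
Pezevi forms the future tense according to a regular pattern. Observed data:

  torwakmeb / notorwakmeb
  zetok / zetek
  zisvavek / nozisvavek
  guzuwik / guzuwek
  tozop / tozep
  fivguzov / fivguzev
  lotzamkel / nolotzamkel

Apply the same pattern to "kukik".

kukek

zisvavek and zetok both end in -k yet inflect differently (nozisvavek, zetek), so the final letter is not what conditions the rule; the last vowel is.
"kukik" has last vowel 'i'. The one such stem in the data (guzuwik → guzuwek) changes the last vowel to 'e' (as do tozop, zetok), so the same rule applies.
The other pattern: stems whose last vowel is 'e' add the prefix no-.
So kukik → kukek.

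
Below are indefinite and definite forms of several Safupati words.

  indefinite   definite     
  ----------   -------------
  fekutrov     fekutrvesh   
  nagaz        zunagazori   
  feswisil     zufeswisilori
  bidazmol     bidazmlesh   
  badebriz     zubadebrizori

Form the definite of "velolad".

zuveloladori

feswisil and bidazmol both end in -l yet inflect differently (zufeswisilori, bidazmlesh), so the final letter is not what conditions the rule; the last vowel is.
"velolad" has last vowel 'a'. The one such stem in the data (nagaz → zunagazori) adds zu- … -ori around the stem, so the same rule applies.
The other pattern: stems whose last vowel is 'o' delete the last vowel and add -esh.
So velolad → zuveloladori.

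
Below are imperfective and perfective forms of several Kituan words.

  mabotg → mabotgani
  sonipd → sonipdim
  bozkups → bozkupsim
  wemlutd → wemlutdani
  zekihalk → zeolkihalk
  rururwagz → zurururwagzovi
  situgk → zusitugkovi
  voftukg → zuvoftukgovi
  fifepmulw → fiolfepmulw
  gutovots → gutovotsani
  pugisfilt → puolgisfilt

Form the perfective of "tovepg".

tovepgim

sonipd and wemlutd both end in -d yet inflect differently (sonipdim, wemlutdani), so the final letter is not what conditions the rule; the second-to-last letter is.
"tovepg" has second-to-last letter 'p'. The stems whose second-to-last letter is 'p' (sonipd → sonipdim, bozkups → bozkupsim) add -im.
So tovepg → tovepgim.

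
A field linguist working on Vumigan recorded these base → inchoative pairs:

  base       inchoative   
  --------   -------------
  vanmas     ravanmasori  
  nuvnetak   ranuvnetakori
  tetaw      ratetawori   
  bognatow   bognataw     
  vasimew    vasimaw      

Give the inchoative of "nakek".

tetaw and bognatow both end in -w yet inflect differently (ratetawori, bognataw), so the final letter is not what conditions the rule; the last vowel is.
"nakek" has last vowel 'e'. The one such stem in the data (vasimew → vasimaw) changes the last vowel to 'a' (as does bognatow), so the same rule applies.
So nakek → nakak.

nakak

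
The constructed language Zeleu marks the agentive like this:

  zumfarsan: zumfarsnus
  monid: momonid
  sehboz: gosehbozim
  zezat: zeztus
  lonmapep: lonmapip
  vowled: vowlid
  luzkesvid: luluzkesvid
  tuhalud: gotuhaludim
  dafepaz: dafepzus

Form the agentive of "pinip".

pipinip

"pinip" has last vowel 'i'. The stems whose last vowel is 'i' (luzkesvid → luluzkesvid, monid → momonid) repeat the first consonant+vowel as a prefix.
So pinip → pipinip.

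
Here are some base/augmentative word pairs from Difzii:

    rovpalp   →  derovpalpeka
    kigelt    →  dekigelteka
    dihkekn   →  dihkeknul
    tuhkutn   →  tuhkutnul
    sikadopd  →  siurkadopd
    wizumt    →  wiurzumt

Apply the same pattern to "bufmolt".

debufmolteka

kigelt and wizumt both end in -t yet inflect differently (dekigelteka, wiurzumt), so the final letter is not what conditions the rule; the second-to-last letter is.
"bufmolt" has second-to-last letter 'l'. The stems whose second-to-last letter is 'l' (rovpalp → derovpalpeka, kigelt → dekigelteka) add de- … -eka around the stem.
The other patterns: stems whose second-to-last letter is 'k' or 't' add -ul; stems whose second-to-last letter is 'm' or 'p' insert -ur- after the first vowel.
So bufmolt → debufmolteka.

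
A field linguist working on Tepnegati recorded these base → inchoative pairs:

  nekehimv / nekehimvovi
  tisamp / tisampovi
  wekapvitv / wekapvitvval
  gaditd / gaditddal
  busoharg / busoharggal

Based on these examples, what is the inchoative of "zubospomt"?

"zubospomt" has second-to-last letter 'm'. The stems whose second-to-last letter is 'm' (nekehimv → nekehimvovi, tisamp → tisampovi) add -ovi.
The other pattern: stems whose second-to-last letter is 'r' or 't' double the final consonant and add -al.
So zubospomt → zubospomtovi.

zubospomtovi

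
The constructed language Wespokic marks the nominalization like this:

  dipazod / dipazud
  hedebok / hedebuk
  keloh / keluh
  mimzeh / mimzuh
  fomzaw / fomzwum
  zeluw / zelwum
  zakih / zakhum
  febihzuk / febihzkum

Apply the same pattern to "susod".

keloh and zakih both end in -h yet inflect differently (keluh, zakhum), so the final letter is not what conditions the rule; the last vowel is.
"susod" has last vowel 'o'. The stems whose last vowel is 'o' (dipazod → dipazud, hedebok → hedebuk, keloh → keluh) change the last vowel to 'u'.
So susod → susud.

susud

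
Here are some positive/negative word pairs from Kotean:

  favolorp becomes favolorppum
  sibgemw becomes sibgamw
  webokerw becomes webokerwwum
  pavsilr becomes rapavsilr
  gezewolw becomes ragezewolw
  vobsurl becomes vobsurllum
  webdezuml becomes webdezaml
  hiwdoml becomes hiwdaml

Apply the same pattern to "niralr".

hiwdoml and vobsurl both end in -l yet inflect differently (hiwdaml, vobsurllum), so the final letter is not what conditions the rule; the second-to-last letter is.
"niralr" has second-to-last letter 'l'. The stems whose second-to-last letter is 'l' (pavsilr → rapavsilr, gezewolw → ragezewolw) add the prefix ra-.
So niralr → raniralr.

raniralr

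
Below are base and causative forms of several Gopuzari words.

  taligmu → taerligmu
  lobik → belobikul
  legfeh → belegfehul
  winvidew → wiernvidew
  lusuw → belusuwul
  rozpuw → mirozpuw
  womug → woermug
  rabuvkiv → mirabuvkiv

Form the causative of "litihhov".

belitihhovul

rozpuw and lusuw both end in -w yet inflect differently (mirozpuw, belusuwul), so the final letter is not what conditions the rule; the first letter is.
"litihhov" begins with l-. The stems beginning with l- (legfeh → belegfehul, lobik → belobikul, lusuw → belusuwul) add be- … -ul around the stem.
The other patterns: stems beginning with r- add the prefix mi-; stems beginning with t- or w- insert -er- after the first vowel.
So litihhov → belitihhovul.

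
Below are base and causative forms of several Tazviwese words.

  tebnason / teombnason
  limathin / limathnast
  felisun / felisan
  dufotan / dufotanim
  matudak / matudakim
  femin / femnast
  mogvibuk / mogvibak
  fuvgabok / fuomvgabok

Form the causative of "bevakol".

dufotan and limathin both end in -n yet inflect differently (dufotanim, limathnast), so the final letter is not what conditions the rule; the last vowel is.
"bevakol" has last vowel 'o'. The stems whose last vowel is 'o' (tebnason → teombnason, fuvgabok → fuomvgabok) insert -om- after the first vowel.
The other patterns: stems whose last vowel is 'a' add -im; stems whose last vowel is 'i' delete the last vowel and add -ast; stems whose last vowel is 'u' change the last vowel to 'a'.
So bevakol → beomvakol.

beomvakol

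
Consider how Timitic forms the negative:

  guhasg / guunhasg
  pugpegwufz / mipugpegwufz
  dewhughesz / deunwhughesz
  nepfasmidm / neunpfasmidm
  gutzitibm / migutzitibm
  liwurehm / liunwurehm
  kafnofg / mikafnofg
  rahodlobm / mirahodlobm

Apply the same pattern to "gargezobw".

migargezobw

"gargezobw" has second-to-last letter 'b'. The stems whose second-to-last letter is 'b' (rahodlobm → mirahodlobm, gutzitibm → migutzitibm) add the prefix mi-.
The other pattern: stems whose second-to-last letter is 'd', 'h' or 's' insert -un- after the first vowel.
So gargezobw → migargezobw.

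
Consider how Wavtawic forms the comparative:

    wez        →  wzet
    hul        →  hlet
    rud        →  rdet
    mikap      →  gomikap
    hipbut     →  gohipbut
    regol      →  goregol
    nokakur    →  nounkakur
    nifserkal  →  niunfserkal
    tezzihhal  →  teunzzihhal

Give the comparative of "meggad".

"meggad" has 2 vowels. The stems with 2 vowels (mikap → gomikap, hipbut → gohipbut, regol → goregol) add the prefix go-.
So meggad → gomeggad.

gomeggad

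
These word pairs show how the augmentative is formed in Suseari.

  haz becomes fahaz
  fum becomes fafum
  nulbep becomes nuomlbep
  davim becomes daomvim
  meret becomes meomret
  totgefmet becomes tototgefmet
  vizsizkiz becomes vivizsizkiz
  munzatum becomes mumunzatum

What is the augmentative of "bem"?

fabem

fum and davim both end in -m yet inflect differently (fafum, daomvim), so the final letter is not what conditions the rule; the number of vowels is.
"bem" has 1 vowel. The stems with 1 vowel (haz → fahaz, fum → fafum) add the prefix fa-.
The other patterns: stems with 2 vowels insert -om- after the first vowel; stems with 3 vowels repeat the first consonant+vowel as a prefix.
So bem → fabem.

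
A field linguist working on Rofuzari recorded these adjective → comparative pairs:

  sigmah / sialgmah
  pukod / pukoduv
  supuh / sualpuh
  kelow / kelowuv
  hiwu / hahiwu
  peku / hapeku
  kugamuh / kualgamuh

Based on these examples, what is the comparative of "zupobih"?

"zupobih" ends in -h. The stems ending in -h (kugamuh → kualgamuh, supuh → sualpuh, sigmah → sialgmah) insert -al- after the first vowel.
The other patterns: stems ending in -u add the prefix ha-; stems ending in -d or -w add -uv.
So zupobih → zualpobih.

zualpobih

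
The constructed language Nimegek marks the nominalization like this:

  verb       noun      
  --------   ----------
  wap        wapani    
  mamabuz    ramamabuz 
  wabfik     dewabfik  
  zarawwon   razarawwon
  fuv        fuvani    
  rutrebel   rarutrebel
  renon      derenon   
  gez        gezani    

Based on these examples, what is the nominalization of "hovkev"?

gez and mamabuz both end in -z yet inflect differently (gezani, ramamabuz), so the final letter is not what conditions the rule; the number of vowels is.
"hovkev" has 2 vowels. The stems with 2 vowels (wabfik → dewabfik, renon → derenon) add the prefix de-.
The other patterns: stems with 1 vowel add -ani; stems with 3 vowels add the prefix ra-.
So hovkev → dehovkev.

dehovkev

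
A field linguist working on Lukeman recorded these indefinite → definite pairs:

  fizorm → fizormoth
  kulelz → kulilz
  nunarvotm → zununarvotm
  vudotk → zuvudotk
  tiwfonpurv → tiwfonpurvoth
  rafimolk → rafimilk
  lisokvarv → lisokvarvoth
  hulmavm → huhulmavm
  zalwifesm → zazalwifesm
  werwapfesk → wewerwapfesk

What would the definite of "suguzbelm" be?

fizorm and nunarvotm both end in -m yet inflect differently (fizormoth, zununarvotm), so the final letter is not what conditions the rule; the second-to-last letter is.
"suguzbelm" has second-to-last letter 'l'. The stems whose second-to-last letter is 'l' (kulelz → kulilz, rafimolk → rafimilk) change the last vowel to 'i'.
The other patterns: stems whose second-to-last letter is 'r' add -oth; stems whose second-to-last letter is 't' add the prefix zu-; stems whose second-to-last letter is 's' or 'v' repeat the first consonant+vowel as a prefix.
So suguzbelm → suguzbilm.

suguzbilm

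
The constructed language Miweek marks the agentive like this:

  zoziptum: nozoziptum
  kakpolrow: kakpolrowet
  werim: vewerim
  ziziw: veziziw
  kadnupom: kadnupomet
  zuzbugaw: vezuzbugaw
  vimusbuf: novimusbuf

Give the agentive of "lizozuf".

"lizozuf" has last vowel 'u'. The stems whose last vowel is 'u' (zoziptum → nozoziptum, vimusbuf → novimusbuf) add the prefix no-.
The other patterns: stems whose last vowel is 'o' add -et; stems whose last vowel is 'a' or 'i' add the prefix ve-.
So lizozuf → nolizozuf.

nolizozuf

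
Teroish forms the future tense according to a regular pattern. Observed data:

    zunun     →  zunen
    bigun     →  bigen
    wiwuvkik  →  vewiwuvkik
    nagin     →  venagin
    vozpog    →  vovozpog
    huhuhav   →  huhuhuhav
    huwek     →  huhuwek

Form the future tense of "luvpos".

zunun and nagin both end in -n yet inflect differently (zunen, venagin), so the final letter is not what conditions the rule; the last vowel is.
"luvpos" has last vowel 'o'. The one such stem in the data (vozpog → vovozpog) repeats the first consonant+vowel as a prefix (as do huhuhav, huwek), so the same rule applies.
The other patterns: stems whose last vowel is 'u' change the last vowel to 'e'; stems whose last vowel is 'i' add the prefix ve-.
So luvpos → luluvpos.

luluvpos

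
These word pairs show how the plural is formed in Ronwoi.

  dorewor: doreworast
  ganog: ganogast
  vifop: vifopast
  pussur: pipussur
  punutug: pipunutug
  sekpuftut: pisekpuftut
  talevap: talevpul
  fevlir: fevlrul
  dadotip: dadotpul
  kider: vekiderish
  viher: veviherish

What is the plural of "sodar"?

"sodar" has last vowel 'a'. The one such stem in the data (talevap → talevpul) deletes the last vowel and adds -ul (as do fevlir, dadotip), so the same rule applies.
The other patterns: stems whose last vowel is 'o' add -ast; stems whose last vowel is 'u' add the prefix pi-; stems whose last vowel is 'e' add ve- … -ish around the stem.
So sodar → sodrul.

sodrul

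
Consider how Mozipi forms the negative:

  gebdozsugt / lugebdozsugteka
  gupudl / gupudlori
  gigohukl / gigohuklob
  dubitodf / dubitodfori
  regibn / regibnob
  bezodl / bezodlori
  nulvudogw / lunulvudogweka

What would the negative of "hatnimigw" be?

"hatnimigw" has second-to-last letter 'g'. The stems whose second-to-last letter is 'g' (gebdozsugt → lugebdozsugteka, nulvudogw → lunulvudogweka) add lu- … -eka around the stem.
So hatnimigw → luhatnimigweka.

luhatnimigweka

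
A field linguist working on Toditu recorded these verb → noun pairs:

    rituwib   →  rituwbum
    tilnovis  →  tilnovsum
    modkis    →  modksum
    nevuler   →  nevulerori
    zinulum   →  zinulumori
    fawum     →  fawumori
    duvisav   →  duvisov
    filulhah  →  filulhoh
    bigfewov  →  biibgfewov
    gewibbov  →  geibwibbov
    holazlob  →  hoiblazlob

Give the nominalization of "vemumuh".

duvisav and bigfewov both end in -v yet inflect differently (duvisov, biibgfewov), so the final letter is not what conditions the rule; the last vowel is.
"vemumuh" has last vowel 'u'. The stems whose last vowel is 'u' (zinulum → zinulumori, fawum → fawumori) add -ori.
So vemumuh → vemumuhori.

vemumuhori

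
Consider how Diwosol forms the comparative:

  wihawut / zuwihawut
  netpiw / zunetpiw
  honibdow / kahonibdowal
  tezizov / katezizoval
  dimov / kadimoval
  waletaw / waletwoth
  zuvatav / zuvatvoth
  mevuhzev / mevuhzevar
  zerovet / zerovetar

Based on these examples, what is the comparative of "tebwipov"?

katebwipoval

netpiw and honibdow both end in -w yet inflect differently (zunetpiw, kahonibdowal), so the final letter is not what conditions the rule; the last vowel is.
"tebwipov" has last vowel 'o'. The stems whose last vowel is 'o' (honibdow → kahonibdowal, tezizov → katezizoval, dimov → kadimoval) add ka- … -al around the stem.
The other patterns: stems whose last vowel is 'i' or 'u' add the prefix zu-; stems whose last vowel is 'a' delete the last vowel and add -oth; stems whose last vowel is 'e' add -ar.
So tebwipov → katebwipoval.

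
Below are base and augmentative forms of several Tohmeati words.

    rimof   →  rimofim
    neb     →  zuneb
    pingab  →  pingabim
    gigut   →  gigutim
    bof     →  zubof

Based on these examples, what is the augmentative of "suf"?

zusuf

"suf" has 1 vowel. The stems with 1 vowel (neb → zuneb, bof → zubof) add the prefix zu-.
So suf → zusuf.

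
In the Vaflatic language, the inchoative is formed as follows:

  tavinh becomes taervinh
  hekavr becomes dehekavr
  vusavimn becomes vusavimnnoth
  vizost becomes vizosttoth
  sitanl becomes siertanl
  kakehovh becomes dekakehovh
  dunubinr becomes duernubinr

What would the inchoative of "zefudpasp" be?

zefudpasppoth

kakehovh and tavinh both end in -h yet inflect differently (dekakehovh, taervinh), so the final letter is not what conditions the rule; the second-to-last letter is.
"zefudpasp" has second-to-last letter 's'. The one such stem in the data (vizost → vizosttoth) doubles the final consonant and adds -oth (as does vusavimn), so the same rule applies.
So zefudpasp → zefudpasppoth.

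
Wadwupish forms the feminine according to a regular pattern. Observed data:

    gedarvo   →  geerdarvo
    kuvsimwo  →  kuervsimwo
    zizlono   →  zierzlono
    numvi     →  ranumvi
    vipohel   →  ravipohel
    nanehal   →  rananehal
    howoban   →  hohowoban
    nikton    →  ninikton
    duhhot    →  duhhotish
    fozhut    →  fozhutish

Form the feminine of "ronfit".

"ronfit" ends in -t. The stems ending in -t (duhhot → duhhotish, fozhut → fozhutish) add -ish.
So ronfit → ronfitish.

ronfitish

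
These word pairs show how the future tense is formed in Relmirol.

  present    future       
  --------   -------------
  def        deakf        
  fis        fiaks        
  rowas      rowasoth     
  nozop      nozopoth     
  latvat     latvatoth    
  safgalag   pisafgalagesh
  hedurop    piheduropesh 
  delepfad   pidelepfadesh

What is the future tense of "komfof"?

fis and rowas both end in -s yet inflect differently (fiaks, rowasoth), so the final letter is not what conditions the rule; the number of vowels is.
"komfof" has 2 vowels. The stems with 2 vowels (rowas → rowasoth, nozop → nozopoth, latvat → latvatoth) add -oth.
So komfof → komfofoth.

komfofoth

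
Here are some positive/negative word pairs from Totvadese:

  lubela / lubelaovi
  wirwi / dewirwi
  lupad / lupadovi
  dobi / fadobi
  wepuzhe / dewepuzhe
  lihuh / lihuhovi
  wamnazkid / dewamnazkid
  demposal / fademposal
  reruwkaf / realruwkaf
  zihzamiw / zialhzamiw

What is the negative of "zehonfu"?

"zehonfu" begins with z-. The one such stem in the data (zihzamiw → zialhzamiw) inserts -al- after the first vowel (as does reruwkaf), so the same rule applies.
The other patterns: stems beginning with l- add -ovi; stems beginning with w- add the prefix de-; stems beginning with d- add the prefix fa-.
So zehonfu → zealhonfu.

zealhonfu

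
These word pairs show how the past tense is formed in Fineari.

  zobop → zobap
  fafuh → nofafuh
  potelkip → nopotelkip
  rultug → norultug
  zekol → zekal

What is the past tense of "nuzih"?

"nuzih" has last vowel 'i'. The one such stem in the data (potelkip → nopotelkip) adds the prefix no-, so the same rule applies.
The other pattern: stems whose last vowel is 'o' change the last vowel to 'a'.
So nuzih → nonuzih.

nonuzih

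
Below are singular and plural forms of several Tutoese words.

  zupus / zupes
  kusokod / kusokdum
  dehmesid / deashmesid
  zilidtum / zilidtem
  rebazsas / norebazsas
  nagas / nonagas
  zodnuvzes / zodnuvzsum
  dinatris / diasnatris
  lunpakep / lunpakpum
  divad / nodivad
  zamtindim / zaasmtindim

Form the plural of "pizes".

pizsum

rebazsas and zupus both end in -s yet inflect differently (norebazsas, zupes), so the final letter is not what conditions the rule; the last vowel is.
"pizes" has last vowel 'e'. The stems whose last vowel is 'e' (lunpakep → lunpakpum, zodnuvzes → zodnuvzsum) delete the last vowel and add -um.
So pizes → pizsum.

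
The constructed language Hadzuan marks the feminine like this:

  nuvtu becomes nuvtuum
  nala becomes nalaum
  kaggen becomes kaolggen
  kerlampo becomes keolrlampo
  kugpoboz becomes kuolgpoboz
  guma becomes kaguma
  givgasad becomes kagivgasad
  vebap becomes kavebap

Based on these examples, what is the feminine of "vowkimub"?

"vowkimub" begins with v-. The one such stem in the data (vebap → kavebap) adds the prefix ka-, so the same rule applies.
The other patterns: stems beginning with n- add -um; stems beginning with k- insert -ol- after the first vowel.
So vowkimub → kavowkimub.

kavowkimub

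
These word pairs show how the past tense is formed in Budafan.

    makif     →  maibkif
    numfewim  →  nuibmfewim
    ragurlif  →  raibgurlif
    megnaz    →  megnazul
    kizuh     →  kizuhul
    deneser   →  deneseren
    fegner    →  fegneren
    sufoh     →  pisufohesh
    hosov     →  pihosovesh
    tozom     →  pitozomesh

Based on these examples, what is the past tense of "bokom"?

"bokom" has last vowel 'o'. The stems whose last vowel is 'o' (sufoh → pisufohesh, hosov → pihosovesh, tozom → pitozomesh) add pi- … -esh around the stem.
So bokom → pibokomesh.

pibokomesh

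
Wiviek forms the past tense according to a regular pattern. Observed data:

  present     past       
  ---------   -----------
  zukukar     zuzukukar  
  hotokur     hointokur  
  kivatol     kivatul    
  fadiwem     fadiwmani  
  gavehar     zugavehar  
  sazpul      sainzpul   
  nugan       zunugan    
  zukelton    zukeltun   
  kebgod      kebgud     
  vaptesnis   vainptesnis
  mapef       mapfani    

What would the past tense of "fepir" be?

nugan and zukelton both end in -n yet inflect differently (zunugan, zukeltun), so the final letter is not what conditions the rule; the last vowel is.
"fepir" has last vowel 'i'. The one such stem in the data (vaptesnis → vainptesnis) inserts -in- after the first vowel (as do hotokur, sazpul), so the same rule applies.
So fepir → feinpir.

feinpir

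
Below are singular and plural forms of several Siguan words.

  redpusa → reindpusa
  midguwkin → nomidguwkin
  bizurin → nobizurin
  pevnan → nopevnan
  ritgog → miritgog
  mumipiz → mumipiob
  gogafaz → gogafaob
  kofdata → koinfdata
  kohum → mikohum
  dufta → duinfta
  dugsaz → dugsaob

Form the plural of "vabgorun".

dugsaz and dufta both have last vowel 'a' yet inflect differently (dugsaob, duinfta), so the last vowel is not what conditions the rule; the final letter is.
"vabgorun" ends in -n. The stems ending in -n (bizurin → nobizurin, midguwkin → nomidguwkin, pevnan → nopevnan) add the prefix no-.
The other patterns: stems ending in -z drop the final letter and add -ob; stems ending in -a insert -in- after the first vowel; stems ending in -g or -m add the prefix mi-.
So vabgorun → novabgorun.

novabgorun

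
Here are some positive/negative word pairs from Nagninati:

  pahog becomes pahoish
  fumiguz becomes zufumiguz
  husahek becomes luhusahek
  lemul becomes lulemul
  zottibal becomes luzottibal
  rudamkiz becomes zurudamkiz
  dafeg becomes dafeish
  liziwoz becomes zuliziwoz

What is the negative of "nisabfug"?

nisabfuish

pahog and liziwoz both have last vowel 'o' yet inflect differently (pahoish, zuliziwoz), so the last vowel is not what conditions the rule; the final letter is.
"nisabfug" ends in -g. The stems ending in -g (dafeg → dafeish, pahog → pahoish) drop the final letter and add -ish.
So nisabfug → nisabfuish.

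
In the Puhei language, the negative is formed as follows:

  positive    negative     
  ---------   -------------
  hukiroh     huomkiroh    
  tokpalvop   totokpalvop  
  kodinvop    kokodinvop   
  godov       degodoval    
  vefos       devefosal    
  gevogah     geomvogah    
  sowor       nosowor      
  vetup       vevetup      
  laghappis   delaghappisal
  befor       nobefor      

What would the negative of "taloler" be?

notaloler

hukiroh and tokpalvop both have last vowel 'o' yet inflect differently (huomkiroh, totokpalvop), so the last vowel is not what conditions the rule; the final letter is.
"taloler" ends in -r. The stems ending in -r (sowor → nosowor, befor → nobefor) add the prefix no-.
So taloler → notaloler.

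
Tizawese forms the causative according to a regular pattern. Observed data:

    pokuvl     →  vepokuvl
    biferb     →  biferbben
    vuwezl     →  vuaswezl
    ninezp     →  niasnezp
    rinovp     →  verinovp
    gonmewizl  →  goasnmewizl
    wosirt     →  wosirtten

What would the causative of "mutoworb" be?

mutoworbben

"mutoworb" has second-to-last letter 'r'. The stems whose second-to-last letter is 'r' (wosirt → wosirtten, biferb → biferbben) double the final consonant and add -en.
The other patterns: stems whose second-to-last letter is 'z' insert -as- after the first vowel; stems whose second-to-last letter is 'v' add the prefix ve-.
So mutoworb → mutoworbben.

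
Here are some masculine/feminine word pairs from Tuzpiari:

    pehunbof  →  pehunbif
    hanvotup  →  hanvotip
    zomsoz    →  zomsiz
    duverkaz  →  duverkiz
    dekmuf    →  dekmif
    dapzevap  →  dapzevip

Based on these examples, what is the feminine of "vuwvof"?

vuwvif

Every pair shown (pehunbof → pehunbif, hanvotup → hanvotip, zomsoz → zomsiz, …) follows the same rule: change the last vowel to 'i'.
So vuwvof → vuwvif.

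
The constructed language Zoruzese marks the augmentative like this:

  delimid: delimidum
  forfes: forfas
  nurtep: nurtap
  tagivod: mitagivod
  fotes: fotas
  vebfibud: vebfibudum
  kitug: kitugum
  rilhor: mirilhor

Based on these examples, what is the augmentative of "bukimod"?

mibukimod

tagivod and vebfibud both end in -d yet inflect differently (mitagivod, vebfibudum), so the final letter is not what conditions the rule; the last vowel is.
"bukimod" has last vowel 'o'. The stems whose last vowel is 'o' (tagivod → mitagivod, rilhor → mirilhor) add the prefix mi-.
The other patterns: stems whose last vowel is 'e' change the last vowel to 'a'; stems whose last vowel is 'i' or 'u' add -um.
So bukimod → mibukimod.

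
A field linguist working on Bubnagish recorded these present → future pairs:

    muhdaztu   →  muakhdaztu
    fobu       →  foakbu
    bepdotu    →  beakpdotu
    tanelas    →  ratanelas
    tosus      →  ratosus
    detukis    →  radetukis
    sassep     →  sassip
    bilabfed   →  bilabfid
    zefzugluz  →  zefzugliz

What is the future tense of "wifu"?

muhdaztu and tosus both have last vowel 'u' yet inflect differently (muakhdaztu, ratosus), so the last vowel is not what conditions the rule; the final letter is.
"wifu" ends in -u. The stems ending in -u (muhdaztu → muakhdaztu, fobu → foakbu, bepdotu → beakpdotu) insert -ak- after the first vowel.
The other patterns: stems ending in -s add the prefix ra-; stems ending in -d, -p or -z change the last vowel to 'i'.
So wifu → wiakfu.

wiakfu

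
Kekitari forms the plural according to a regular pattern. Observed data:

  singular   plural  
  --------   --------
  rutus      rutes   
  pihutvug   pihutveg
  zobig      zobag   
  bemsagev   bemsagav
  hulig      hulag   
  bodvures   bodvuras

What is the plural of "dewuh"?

deweh

"dewuh" has last vowel 'u'. The stems whose last vowel is 'u' (rutus → rutes, pihutvug → pihutveg) change the last vowel to 'e'.
The other pattern: stems whose last vowel is 'e' or 'i' change the last vowel to 'a'.
So dewuh → deweh.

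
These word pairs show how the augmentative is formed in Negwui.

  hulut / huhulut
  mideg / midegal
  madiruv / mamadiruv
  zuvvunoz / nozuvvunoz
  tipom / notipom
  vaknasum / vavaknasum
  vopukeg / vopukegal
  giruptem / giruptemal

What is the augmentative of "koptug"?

vaknasum and giruptem both end in -m yet inflect differently (vavaknasum, giruptemal), so the final letter is not what conditions the rule; the last vowel is.
"koptug" has last vowel 'u'. The stems whose last vowel is 'u' (vaknasum → vavaknasum, hulut → huhulut, madiruv → mamadiruv) repeat the first consonant+vowel as a prefix.
So koptug → kokoptug.

kokoptug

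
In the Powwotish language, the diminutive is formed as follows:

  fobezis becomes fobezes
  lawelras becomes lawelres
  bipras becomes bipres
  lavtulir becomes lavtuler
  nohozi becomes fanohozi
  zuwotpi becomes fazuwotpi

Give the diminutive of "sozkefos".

fobezis and nohozi both have last vowel 'i' yet inflect differently (fobezes, fanohozi), so the last vowel is not what conditions the rule; whether the stem ends in a vowel or a consonant is.
"sozkefos" ends in a consonant. The stems ending in a consonant (fobezis → fobezes, lawelras → lawelres, bipras → bipres) change the last vowel to 'e'.
So sozkefos → sozkefes.

sozkefes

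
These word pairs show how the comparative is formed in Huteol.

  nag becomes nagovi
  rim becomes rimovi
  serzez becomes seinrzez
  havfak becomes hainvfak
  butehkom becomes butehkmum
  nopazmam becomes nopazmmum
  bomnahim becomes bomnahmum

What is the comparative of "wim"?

"wim" has 1 vowel. The stems with 1 vowel (nag → nagovi, rim → rimovi) add -ovi.
So wim → wimovi.

wimovi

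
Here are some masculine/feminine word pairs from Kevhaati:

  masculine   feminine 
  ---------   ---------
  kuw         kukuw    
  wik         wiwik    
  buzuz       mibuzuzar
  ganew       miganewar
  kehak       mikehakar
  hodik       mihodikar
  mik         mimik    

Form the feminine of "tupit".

kehak and mik both end in -k yet inflect differently (mikehakar, mimik), so the final letter is not what conditions the rule; the number of vowels is.
"tupit" has 2 vowels. The stems with 2 vowels (ganew → miganewar, kehak → mikehakar, buzuz → mibuzuzar) add mi- … -ar around the stem.
The other pattern: stems with 1 vowel repeat the first consonant+vowel as a prefix.
So tupit → mitupitar.

mitupitar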